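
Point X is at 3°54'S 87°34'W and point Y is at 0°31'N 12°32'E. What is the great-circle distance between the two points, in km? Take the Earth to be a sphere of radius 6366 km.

Haversine: a = sin²(Δφ/2)+cos φ₁ cos φ₂ sin²(Δλ/2) = 0.58778;  σ = 2·atan2(√a,√(1−a))
σ = 100.112° → d = Rσ = 6366·1.74728 = 11123 km

11123 km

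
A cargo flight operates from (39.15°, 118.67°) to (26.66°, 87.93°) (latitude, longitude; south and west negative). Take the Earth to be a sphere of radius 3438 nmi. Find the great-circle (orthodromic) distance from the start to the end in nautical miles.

1709 nmi

Haversine: a = sin²(Δφ/2)+cos φ₁ cos φ₂ sin²(Δλ/2) = 0.06052;  σ = 2·atan2(√a,√(1−a))
σ = 28.483° → d = Rσ = 3438·0.49712 = 1709 nmi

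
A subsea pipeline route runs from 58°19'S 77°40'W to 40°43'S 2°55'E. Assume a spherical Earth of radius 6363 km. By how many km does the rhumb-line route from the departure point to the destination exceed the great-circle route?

Great circle: cos σ = sin φ₁ sin φ₂ + cos φ₁ cos φ₂ cos Δλ,  σ = 0.9018 rad → d_gc = 5737.9 km
Rhumb line: Δψ = +0.4803, q = Δφ/Δψ = 0.6395, d_rh = R√(Δφ²+q²Δλ²) = 6047.9 km
Excess = 6047.9 − 5737.9 = 310.0 ≈ 310 km

310 km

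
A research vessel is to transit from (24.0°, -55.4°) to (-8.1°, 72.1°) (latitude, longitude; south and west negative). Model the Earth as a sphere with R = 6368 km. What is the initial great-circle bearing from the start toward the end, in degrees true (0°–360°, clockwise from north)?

81.6°

N = sin Δλ·cos φ₂ = +0.7854;  D = cos φ₁ sin φ₂ − sin φ₁ cos φ₂ cos Δλ = +0.1164
initial course = atan2(N, D) = 81.57°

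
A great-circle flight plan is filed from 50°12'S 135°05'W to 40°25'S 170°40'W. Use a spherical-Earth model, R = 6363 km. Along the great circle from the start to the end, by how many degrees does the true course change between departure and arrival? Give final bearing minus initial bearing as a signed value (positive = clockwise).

Initial bearing θ₁ = atan2(sin Δλ cos φ₂, cos φ₁ sin φ₂ − sin φ₁ cos φ₂ cos Δλ) = 277.80°
Final bearing θ₂ = (initial bearing from the destination back to the start) + 180° = 303.59°
Δθ = θ₂ − θ₁ = +25.8°

+25.8°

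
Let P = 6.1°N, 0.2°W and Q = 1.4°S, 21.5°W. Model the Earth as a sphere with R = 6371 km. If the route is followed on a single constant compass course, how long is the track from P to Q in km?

2508 km

Rhumb course C = atan2(Δλ, Δψ) with Δψ = ln[tan(π/4+φ₂/2)/tan(π/4+φ₁/2)] = -0.1311, Δλ = -0.3718 → C = 250.57°
d = R·|Δφ| / |cos C| = 6371·0.13090 / 0.33259 = 2508 km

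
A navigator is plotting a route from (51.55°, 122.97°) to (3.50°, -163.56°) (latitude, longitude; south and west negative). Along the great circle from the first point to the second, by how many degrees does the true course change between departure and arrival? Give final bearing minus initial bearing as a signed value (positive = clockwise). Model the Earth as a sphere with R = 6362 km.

At departure: θ₁ = atan2(sin Δλ cos φ₂, cos φ₁ sin φ₂ − sin φ₁ cos φ₂ cos Δλ) = 100.91°
At arrival: θ₂ = atan2(sin Δλ cos φ₁, −cos φ₂ sin φ₁ + sin φ₂ cos φ₁ cos Δλ) = 142.29°
Δθ = θ₂ − θ₁ = +41.4°

+41.4°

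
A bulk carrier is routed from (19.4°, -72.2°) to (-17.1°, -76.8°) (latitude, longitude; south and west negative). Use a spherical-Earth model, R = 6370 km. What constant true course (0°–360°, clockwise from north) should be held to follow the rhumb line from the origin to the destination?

187.1°

Meridional parts: M(φ₁)=+0.3453, M(φ₂)=-0.3030 → ΔM = -0.6482;  Δλ = -0.0803 rad
tan C = Δλ / ΔM = +0.1239 → C = 187.06°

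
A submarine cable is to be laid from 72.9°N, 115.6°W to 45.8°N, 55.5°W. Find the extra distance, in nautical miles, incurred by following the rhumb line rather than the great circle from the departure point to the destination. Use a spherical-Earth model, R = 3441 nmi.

81 nmi

Great circle: cos σ = sin φ₁ sin φ₂ + cos φ₁ cos φ₂ cos Δλ,  σ = 0.6642 rad → d_gc = 2285.5 nmi
Rhumb line: Δψ = -0.9936, q = Δφ/Δψ = 0.4760, d_rh = R√(Δφ²+q²Δλ²) = 2366.7 nmi
Excess = 2366.7 − 2285.5 = 81.2 ≈ 81 nmi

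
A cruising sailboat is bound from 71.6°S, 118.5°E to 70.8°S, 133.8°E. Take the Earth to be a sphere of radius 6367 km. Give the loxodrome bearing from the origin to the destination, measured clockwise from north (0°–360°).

Δψ = ln[tan(π/4+φ₂/2)/tan(π/4+φ₁/2)] = +0.0433
Δλ = +0.2670 rad (taken the short way round)
course = atan2(Δλ, Δψ) = 80.78°

80.8°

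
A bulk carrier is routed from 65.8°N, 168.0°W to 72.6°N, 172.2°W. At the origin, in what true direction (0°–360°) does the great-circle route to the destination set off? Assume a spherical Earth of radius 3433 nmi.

349.6°

θ = atan2( sin Δλ·cos φ₂ ,  cos φ₁ sin φ₂ − sin φ₁ cos φ₂ cos Δλ )
  = atan2(-0.0219, +0.1191) = 349.58°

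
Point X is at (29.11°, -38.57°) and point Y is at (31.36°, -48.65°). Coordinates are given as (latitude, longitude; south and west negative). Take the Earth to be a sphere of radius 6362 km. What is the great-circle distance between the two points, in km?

998 km

cos σ = sin φ₁ sin φ₂ + cos φ₁ cos φ₂ cos Δλ
      = sin(29.11°)sin(31.36°) + cos(29.11°)cos(31.36°)cos(-10.08°) = 0.9877
σ = 8.991° → d = Rσ = 6362·0.15692 = 998 km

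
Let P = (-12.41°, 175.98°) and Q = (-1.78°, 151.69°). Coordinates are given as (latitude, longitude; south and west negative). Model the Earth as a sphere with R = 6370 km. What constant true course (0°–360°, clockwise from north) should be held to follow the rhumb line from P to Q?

Meridional parts: M(φ₁)=-0.2183, M(φ₂)=-0.0311 → ΔM = +0.1872;  Δλ = -0.4239 rad
tan C = Δλ / ΔM = -2.2642 → C = 293.83°

293.8°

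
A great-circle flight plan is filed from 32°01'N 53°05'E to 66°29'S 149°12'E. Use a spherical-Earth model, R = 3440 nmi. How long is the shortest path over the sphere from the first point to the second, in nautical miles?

7294 nmi

Haversine: a = sin²(Δφ/2)+cos φ₁ cos φ₂ sin²(Δλ/2) = 0.76109;  σ = 2·atan2(√a,√(1−a))
σ = 121.479° → d = Rσ = 3440·2.12020 = 7294 nmi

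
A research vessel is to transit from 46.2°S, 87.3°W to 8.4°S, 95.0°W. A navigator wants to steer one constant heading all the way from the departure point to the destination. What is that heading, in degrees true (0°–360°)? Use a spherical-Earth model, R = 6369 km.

350.0°

Meridional parts: M(φ₁)=-0.9113, M(φ₂)=-0.1471 → ΔM = +0.7642;  Δλ = -0.1344 rad
tan C = Δλ / ΔM = -0.1759 → C = 350.03°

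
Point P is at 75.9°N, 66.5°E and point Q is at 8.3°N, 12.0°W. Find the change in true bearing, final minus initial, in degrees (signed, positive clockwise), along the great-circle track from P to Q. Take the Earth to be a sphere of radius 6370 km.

-66.8°

Initial bearing θ₁ = atan2(sin Δλ cos φ₂, cos φ₁ sin φ₂ − sin φ₁ cos φ₂ cos Δλ) = 260.85°
Final bearing θ₂ = (initial bearing from the destination back to the start) + 180° = 194.07°
Δθ = θ₂ − θ₁ = -66.8°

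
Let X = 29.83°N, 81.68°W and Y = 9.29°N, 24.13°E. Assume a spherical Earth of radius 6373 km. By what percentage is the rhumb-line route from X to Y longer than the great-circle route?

Great circle: σ = 1.7243 rad → d_gc = Rσ = 10989.3 km
Rhumb: Δφ = -0.3585, Δλ = +1.8467, Δψ = -0.3830, q = Δφ/Δψ = 0.9359 → d_rh = R√(Δφ²+q²Δλ²) = 11249.7 km
Excess = (11249.7 − 10989.3) / 10989.3 = 260.4 / 10989.3 = 2.37% ≈ 2.4%

2.4%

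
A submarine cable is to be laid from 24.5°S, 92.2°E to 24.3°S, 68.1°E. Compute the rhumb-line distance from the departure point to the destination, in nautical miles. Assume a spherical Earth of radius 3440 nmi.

Δψ = ln[tan(π/4+φ₂/2)/tan(π/4+φ₁/2)] = +0.0038;  Δφ = +0.0035 rad,  Δλ = -0.4206 rad
q = Δφ/Δψ = 0.9107
d = R·√(Δφ² + q²Δλ²) = 3440·0.38307 = 1318 nmi

1318 nmi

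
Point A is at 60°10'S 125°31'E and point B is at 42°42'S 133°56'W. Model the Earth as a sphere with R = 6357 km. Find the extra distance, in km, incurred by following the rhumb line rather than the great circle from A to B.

Great circle: cos σ = sin φ₁ sin φ₂ + cos φ₁ cos φ₂ cos Δλ,  σ = 1.0224 rad → d_gc = 6499.2 km
Rhumb line: Δψ = +0.4971, q = Δφ/Δψ = 0.6133, d_rh = R√(Δφ²+q²Δλ²) = 7110.8 km
Excess = 7110.8 − 6499.2 = 611.6 ≈ 612 km

612 km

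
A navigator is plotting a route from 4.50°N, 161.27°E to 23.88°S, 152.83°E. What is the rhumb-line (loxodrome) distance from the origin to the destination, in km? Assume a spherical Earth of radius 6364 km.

Δψ = ln[tan(π/4+φ₂/2)/tan(π/4+φ₁/2)] = -0.5080;  Δφ = -0.4953 rad,  Δλ = -0.1473 rad
q = Δφ/Δψ = 0.9750
d = R·√(Δφ² + q²Δλ²) = 6364·0.51573 = 3282 km

3282 km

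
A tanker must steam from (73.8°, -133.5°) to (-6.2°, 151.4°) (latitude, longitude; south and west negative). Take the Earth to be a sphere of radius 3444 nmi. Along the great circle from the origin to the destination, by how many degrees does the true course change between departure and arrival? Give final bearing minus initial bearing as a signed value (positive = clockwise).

Initial bearing θ₁ = atan2(sin Δλ cos φ₂, cos φ₁ sin φ₂ − sin φ₁ cos φ₂ cos Δλ) = 253.99°
Final bearing θ₂ = (initial bearing from the destination back to the start) + 180° = 195.65°
Δθ = θ₂ − θ₁ = -58.3°

-58.3°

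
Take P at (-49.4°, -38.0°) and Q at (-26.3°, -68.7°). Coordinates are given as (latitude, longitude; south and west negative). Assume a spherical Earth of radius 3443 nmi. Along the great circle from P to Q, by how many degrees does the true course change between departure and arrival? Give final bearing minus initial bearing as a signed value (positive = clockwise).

At departure: θ₁ = atan2(sin Δλ cos φ₂, cos φ₁ sin φ₂ − sin φ₁ cos φ₂ cos Δλ) = 302.97°
At arrival: θ₂ = atan2(sin Δλ cos φ₁, −cos φ₂ sin φ₁ + sin φ₂ cos φ₁ cos Δλ) = 322.48°
Δθ = θ₂ − θ₁ = +19.5°

+19.5°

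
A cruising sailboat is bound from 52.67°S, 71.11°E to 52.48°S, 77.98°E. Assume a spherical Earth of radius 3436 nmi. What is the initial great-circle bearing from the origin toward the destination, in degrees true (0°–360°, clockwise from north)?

N = sin Δλ·cos φ₂ = +0.0729;  D = cos φ₁ sin φ₂ − sin φ₁ cos φ₂ cos Δλ = -0.0002
initial course = atan2(N, D) = 90.13°

90.1°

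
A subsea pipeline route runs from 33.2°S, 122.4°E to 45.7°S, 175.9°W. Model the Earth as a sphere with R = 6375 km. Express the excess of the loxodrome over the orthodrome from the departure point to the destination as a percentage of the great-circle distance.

Great circle: σ = 0.8380 rad → d_gc = Rσ = 5342.3 km
Rhumb: Δφ = -0.2182, Δλ = +1.0769, Δψ = -0.2839, q = Δφ/Δψ = 0.7686 → d_rh = R√(Δφ²+q²Δλ²) = 5456.4 km
Excess = (5456.4 − 5342.3) / 5342.3 = 114.1 / 5342.3 = 2.14% ≈ 2.1%

2.1%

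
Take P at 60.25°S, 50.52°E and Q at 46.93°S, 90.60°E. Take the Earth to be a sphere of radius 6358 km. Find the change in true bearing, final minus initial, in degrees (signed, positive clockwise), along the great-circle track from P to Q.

Initial bearing θ₁ = atan2(sin Δλ cos φ₂, cos φ₁ sin φ₂ − sin φ₁ cos φ₂ cos Δλ) = 78.29°
Final bearing θ₂ = (initial bearing from the destination back to the start) + 180° = 45.36°
Δθ = θ₂ − θ₁ = -32.9°

-32.9°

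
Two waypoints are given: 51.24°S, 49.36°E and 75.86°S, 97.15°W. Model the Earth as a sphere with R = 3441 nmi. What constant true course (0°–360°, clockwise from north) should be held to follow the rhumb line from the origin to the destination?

Δψ = ln[tan(π/4+φ₂/2)/tan(π/4+φ₁/2)] = -1.0425
Δλ = -2.5571 rad (taken the short way round)
course = atan2(Δλ, Δψ) = 247.82°

247.8°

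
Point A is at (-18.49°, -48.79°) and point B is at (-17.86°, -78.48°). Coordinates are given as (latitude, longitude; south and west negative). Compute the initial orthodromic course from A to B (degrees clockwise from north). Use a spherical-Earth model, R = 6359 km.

N = sin Δλ·cos φ₂ = -0.4714;  D = cos φ₁ sin φ₂ − sin φ₁ cos φ₂ cos Δλ = -0.0286
initial course = atan2(N, D) = 266.52°

266.5°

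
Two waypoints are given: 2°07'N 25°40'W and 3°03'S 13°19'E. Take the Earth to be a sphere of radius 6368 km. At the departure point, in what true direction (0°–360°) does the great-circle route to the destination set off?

N = sin Δλ·cos φ₂ = +0.6282;  D = cos φ₁ sin φ₂ − sin φ₁ cos φ₂ cos Δλ = -0.0818
initial course = atan2(N, D) = 97.42°

97.4°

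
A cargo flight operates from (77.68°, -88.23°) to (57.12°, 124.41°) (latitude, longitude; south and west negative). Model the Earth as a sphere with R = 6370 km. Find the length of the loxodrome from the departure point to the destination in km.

Rhumb course C = atan2(Δλ, Δψ) with Δψ = ln[tan(π/4+φ₂/2)/tan(π/4+φ₁/2)] = -1.0058, Δλ = -2.5719 → C = 248.64°
d = R·|Δφ| / |cos C| = 6370·0.35884 / 0.36420 = 6276 km

6276 km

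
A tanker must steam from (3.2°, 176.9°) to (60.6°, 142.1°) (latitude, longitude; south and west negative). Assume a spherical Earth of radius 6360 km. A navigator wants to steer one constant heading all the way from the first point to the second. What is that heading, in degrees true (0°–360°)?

334.7°

Meridional parts: M(φ₁)=+0.0559, M(φ₂)=+1.3381 → ΔM = +1.2822;  Δλ = -0.6074 rad
tan C = Δλ / ΔM = -0.4737 → C = 334.65°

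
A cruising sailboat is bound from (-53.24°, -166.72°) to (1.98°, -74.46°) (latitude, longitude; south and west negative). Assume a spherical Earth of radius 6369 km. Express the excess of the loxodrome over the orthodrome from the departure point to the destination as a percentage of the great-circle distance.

Great circle: σ = 1.6221 rad → d_gc = Rσ = 10331.1 km
Rhumb: Δφ = +0.9638, Δλ = +1.6102, Δψ = +1.1364, q = Δφ/Δψ = 0.8481 → d_rh = R√(Δφ²+q²Δλ²) = 10645.7 km
Excess = (10645.7 − 10331.1) / 10331.1 = 314.6 / 10331.1 = 3.045% ≈ 3.0%

3.0%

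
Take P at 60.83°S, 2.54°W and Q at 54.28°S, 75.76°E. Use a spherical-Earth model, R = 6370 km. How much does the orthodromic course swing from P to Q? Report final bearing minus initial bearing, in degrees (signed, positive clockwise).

At departure: θ₁ = atan2(sin Δλ cos φ₂, cos φ₁ sin φ₂ − sin φ₁ cos φ₂ cos Δλ) = 117.08°
At arrival: θ₂ = atan2(sin Δλ cos φ₁, −cos φ₂ sin φ₁ + sin φ₂ cos φ₁ cos Δλ) = 48.01°
Δθ = θ₂ − θ₁ = -69.1°

-69.1°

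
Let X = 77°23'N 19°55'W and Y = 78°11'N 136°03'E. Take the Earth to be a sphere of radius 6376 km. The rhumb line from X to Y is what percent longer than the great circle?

Great circle: σ = 0.4170 rad → d_gc = Rσ = 2658.6 km
Rhumb: Δφ = +0.0140, Δλ = +2.7221, Δψ = +0.0660, q = Δφ/Δψ = 0.2115 → d_rh = R√(Δφ²+q²Δλ²) = 3672.5 km
Excess = (3672.5 − 2658.6) / 2658.6 = 1013.9 / 2658.6 = 38.14% ≈ 38.1%

38.1%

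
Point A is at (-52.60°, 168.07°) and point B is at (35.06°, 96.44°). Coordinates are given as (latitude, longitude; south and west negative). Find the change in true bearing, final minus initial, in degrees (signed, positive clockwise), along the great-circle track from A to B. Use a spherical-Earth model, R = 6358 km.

+17.3°

At departure: θ₁ = atan2(sin Δλ cos φ₂, cos φ₁ sin φ₂ − sin φ₁ cos φ₂ cos Δλ) = 305.49°
At arrival: θ₂ = atan2(sin Δλ cos φ₁, −cos φ₂ sin φ₁ + sin φ₂ cos φ₁ cos Δλ) = 322.83°
Δθ = θ₂ − θ₁ = +17.3°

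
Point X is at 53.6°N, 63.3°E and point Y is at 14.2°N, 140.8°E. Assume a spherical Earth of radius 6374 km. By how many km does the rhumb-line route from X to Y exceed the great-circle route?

Great circle: cos σ = sin φ₁ sin φ₂ + cos φ₁ cos φ₂ cos Δλ,  σ = 1.2430 rad → d_gc = 7922.9 km
Rhumb line: Δψ = -0.8619, q = Δφ/Δψ = 0.7978, d_rh = R√(Δφ²+q²Δλ²) = 8156.2 km
Excess = 8156.2 − 7922.9 = 233.3 ≈ 233 km

233 km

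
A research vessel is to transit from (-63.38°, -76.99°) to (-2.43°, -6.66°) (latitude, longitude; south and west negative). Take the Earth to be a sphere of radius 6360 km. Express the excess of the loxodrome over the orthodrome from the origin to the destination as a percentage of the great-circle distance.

Great circle: σ = 1.3811 rad → d_gc = Rσ = 8783.6 km
Rhumb: Δφ = +1.0638, Δλ = +1.2275, Δψ = +1.3991, q = Δφ/Δψ = 0.7603 → d_rh = R√(Δφ²+q²Δλ²) = 9000.5 km
Excess = (9000.5 − 8783.6) / 8783.6 = 216.9 / 8783.6 = 2.47% ≈ 2.5%

2.5%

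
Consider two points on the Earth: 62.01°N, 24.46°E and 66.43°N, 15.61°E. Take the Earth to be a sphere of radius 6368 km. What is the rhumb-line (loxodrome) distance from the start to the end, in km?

Rhumb course C = atan2(Δλ, Δψ) with Δψ = ln[tan(π/4+φ₂/2)/tan(π/4+φ₁/2)] = +0.1778, Δλ = -0.1545 → C = 319.02°
d = R·|Δφ| / |cos C| = 6368·0.07714 / 0.75491 = 651 km

651 km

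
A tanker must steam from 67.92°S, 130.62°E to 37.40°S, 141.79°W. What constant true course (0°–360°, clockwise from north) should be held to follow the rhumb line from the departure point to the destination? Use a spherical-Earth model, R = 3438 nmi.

Meridional parts: M(φ₁)=-1.6342, M(φ₂)=-0.7048 → ΔM = +0.9295;  Δλ = +1.5287 rad
tan C = Δλ / ΔM = +1.6447 → C = 58.70°

58.7°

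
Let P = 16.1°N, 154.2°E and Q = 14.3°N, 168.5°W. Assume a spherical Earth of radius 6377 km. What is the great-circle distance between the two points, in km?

4006 km

Haversine: a = sin²(Δφ/2)+cos φ₁ cos φ₂ sin²(Δλ/2) = 0.09545;  σ = 2·atan2(√a,√(1−a))
σ = 35.993° → d = Rσ = 6377·0.62819 = 4006 km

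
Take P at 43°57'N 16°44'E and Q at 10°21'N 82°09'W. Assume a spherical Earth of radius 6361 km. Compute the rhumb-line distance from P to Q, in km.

Δψ = ln[tan(π/4+φ₂/2)/tan(π/4+φ₁/2)] = -0.6741;  Δφ = -0.5864 rad,  Δλ = -1.7258 rad
q = Δφ/Δψ = 0.8700
d = R·√(Δφ² + q²Δλ²) = 6361·1.61194 = 10254 km

10254 km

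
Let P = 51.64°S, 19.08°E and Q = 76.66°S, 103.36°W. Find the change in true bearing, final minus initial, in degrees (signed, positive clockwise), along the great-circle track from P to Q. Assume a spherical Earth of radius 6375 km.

At departure: θ₁ = atan2(sin Δλ cos φ₂, cos φ₁ sin φ₂ − sin φ₁ cos φ₂ cos Δλ) = 195.53°
At arrival: θ₂ = atan2(sin Δλ cos φ₁, −cos φ₂ sin φ₁ + sin φ₂ cos φ₁ cos Δλ) = 313.95°
Δθ = θ₂ − θ₁ = +118.4°

+118.4°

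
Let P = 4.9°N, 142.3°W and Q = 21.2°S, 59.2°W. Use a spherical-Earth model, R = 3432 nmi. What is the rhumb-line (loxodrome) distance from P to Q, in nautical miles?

Rhumb course C = atan2(Δλ, Δψ) with Δψ = ln[tan(π/4+φ₂/2)/tan(π/4+φ₁/2)] = -0.4644, Δλ = +1.4504 → C = 107.75°
d = R·|Δφ| / |cos C| = 3432·0.45553 / 0.30493 = 5127 nmi

5127 nmi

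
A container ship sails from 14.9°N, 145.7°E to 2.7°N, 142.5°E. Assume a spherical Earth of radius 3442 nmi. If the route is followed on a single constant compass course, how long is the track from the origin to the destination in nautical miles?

757 nmi

Δψ = ln[tan(π/4+φ₂/2)/tan(π/4+φ₁/2)] = -0.2159;  Δφ = -0.2129 rad,  Δλ = -0.0559 rad
q = Δφ/Δψ = 0.9863
d = R·√(Δφ² + q²Δλ²) = 3442·0.21994 = 757 nmi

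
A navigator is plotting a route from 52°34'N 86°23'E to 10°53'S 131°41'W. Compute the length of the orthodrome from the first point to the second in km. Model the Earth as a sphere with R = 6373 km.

cos σ = sin φ₁ sin φ₂ + cos φ₁ cos φ₂ cos Δλ
      = sin(52.57°)sin(-10.88°) + cos(52.57°)cos(-10.88°)cos(141.93°) = -0.6199
σ = 128.306° → d = Rσ = 6373·2.23937 = 14271 km

14271 km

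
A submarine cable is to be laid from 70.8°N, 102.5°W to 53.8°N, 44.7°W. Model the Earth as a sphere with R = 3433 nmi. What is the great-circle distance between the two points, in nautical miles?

Haversine: a = sin²(Δφ/2)+cos φ₁ cos φ₂ sin²(Δλ/2) = 0.06721;  σ = 2·atan2(√a,√(1−a))
σ = 30.052° → d = Rσ = 3433·0.52450 = 1801 nmi

1801 nmi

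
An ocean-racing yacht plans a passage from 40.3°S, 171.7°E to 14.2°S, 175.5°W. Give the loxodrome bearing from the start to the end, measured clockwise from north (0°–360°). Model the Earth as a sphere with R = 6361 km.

Δψ = ln[tan(π/4+φ₂/2)/tan(π/4+φ₁/2)] = +0.5193
Δλ = +0.2234 rad (taken the short way round)
course = atan2(Δλ, Δψ) = 23.28°

23.3°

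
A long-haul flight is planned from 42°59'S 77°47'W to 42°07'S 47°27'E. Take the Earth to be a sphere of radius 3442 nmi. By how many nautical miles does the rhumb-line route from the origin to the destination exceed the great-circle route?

Great circle: cos σ = sin φ₁ sin φ₂ + cos φ₁ cos φ₂ cos Δλ,  σ = 1.4261 rad → d_gc = 4908.7 nmi
Rhumb line: Δψ = +0.0205, q = Δφ/Δψ = 0.7367, d_rh = R√(Δφ²+q²Δλ²) = 5542.4 nmi
Excess = 5542.4 − 4908.7 = 633.7 ≈ 634 nmi

634 nmi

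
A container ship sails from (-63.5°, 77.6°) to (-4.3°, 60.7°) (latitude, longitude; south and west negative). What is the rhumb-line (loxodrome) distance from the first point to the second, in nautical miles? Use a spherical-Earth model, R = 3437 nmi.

Rhumb course C = atan2(Δλ, Δψ) with Δψ = ln[tan(π/4+φ₂/2)/tan(π/4+φ₁/2)] = +1.3711, Δλ = -0.2950 → C = 347.86°
d = R·|Δφ| / |cos C| = 3437·1.03323 / 0.97763 = 3632 nmi

3632 nmi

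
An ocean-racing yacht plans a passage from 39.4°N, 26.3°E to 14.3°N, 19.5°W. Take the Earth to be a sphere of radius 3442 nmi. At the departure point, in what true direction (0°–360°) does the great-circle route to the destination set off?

N = sin Δλ·cos φ₂ = -0.6947;  D = cos φ₁ sin φ₂ − sin φ₁ cos φ₂ cos Δλ = -0.2379
initial course = atan2(N, D) = 251.09°

251.1°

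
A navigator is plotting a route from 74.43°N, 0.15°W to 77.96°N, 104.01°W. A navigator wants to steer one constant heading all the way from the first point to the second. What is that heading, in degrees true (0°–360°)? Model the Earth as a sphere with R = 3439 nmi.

Δψ = ln[tan(π/4+φ₂/2)/tan(π/4+φ₁/2)] = +0.2596
Δλ = -1.8127 rad (taken the short way round)
course = atan2(Δλ, Δψ) = 278.15°

278.2°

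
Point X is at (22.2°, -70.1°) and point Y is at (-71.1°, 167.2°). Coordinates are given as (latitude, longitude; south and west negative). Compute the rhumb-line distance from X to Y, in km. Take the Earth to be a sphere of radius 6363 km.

Rhumb course C = atan2(Δλ, Δψ) with Δψ = ln[tan(π/4+φ₂/2)/tan(π/4+φ₁/2)] = -2.1906, Δλ = -2.1415 → C = 224.35°
d = R·|Δφ| / |cos C| = 6363·1.62839 / 0.71508 = 14490 km

14490 km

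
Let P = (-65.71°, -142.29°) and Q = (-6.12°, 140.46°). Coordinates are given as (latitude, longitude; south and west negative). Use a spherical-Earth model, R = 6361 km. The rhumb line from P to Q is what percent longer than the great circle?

Great circle: σ = 1.3822 rad → d_gc = Rσ = 8792.4 km
Rhumb: Δφ = +1.0400, Δλ = -1.3483, Δψ = +1.4292, q = Δφ/Δψ = 0.7277 → d_rh = R√(Δφ²+q²Δλ²) = 9095.1 km
Excess = (9095.1 − 8792.4) / 8792.4 = 302.7 / 8792.4 = 3.44% ≈ 3.4%

3.4%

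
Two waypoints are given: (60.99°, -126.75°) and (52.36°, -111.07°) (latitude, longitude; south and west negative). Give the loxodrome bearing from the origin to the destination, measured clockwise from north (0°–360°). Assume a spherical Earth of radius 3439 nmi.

Δψ = ln[tan(π/4+φ₂/2)/tan(π/4+φ₁/2)] = -0.2756
Δλ = +0.2737 rad (taken the short way round)
course = atan2(Δλ, Δψ) = 135.21°

135.2°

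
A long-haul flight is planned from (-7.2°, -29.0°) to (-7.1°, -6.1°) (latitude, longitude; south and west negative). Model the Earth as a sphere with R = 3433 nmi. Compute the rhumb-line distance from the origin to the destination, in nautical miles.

Δψ = ln[tan(π/4+φ₂/2)/tan(π/4+φ₁/2)] = +0.0018;  Δφ = +0.0017 rad,  Δλ = +0.3997 rad
q = Δφ/Δψ = 0.9922
d = R·√(Δφ² + q²Δλ²) = 3433·0.39658 = 1361 nmi

1361 nmi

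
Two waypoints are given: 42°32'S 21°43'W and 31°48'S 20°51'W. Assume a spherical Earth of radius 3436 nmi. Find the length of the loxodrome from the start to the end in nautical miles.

Δψ = ln[tan(π/4+φ₂/2)/tan(π/4+φ₁/2)] = +0.2358;  Δφ = +0.1873 rad,  Δλ = +0.0151 rad
q = Δφ/Δψ = 0.7944
d = R·√(Δφ² + q²Δλ²) = 3436·0.18772 = 645 nmi

645 nmi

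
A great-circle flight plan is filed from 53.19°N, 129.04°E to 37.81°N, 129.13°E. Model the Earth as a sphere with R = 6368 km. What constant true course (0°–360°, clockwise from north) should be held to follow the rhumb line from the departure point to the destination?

179.8°

Δψ = ln[tan(π/4+φ₂/2)/tan(π/4+φ₁/2)] = -0.3866
Δλ = +0.0016 rad (taken the short way round)
course = atan2(Δλ, Δψ) = 179.77°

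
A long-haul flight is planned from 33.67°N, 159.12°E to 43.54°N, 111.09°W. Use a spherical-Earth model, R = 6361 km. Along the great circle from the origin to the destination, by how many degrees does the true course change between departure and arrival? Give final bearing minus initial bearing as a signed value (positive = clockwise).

At departure: θ₁ = atan2(sin Δλ cos φ₂, cos φ₁ sin φ₂ − sin φ₁ cos φ₂ cos Δλ) = 51.73°
At arrival: θ₂ = atan2(sin Δλ cos φ₁, −cos φ₂ sin φ₁ + sin φ₂ cos φ₁ cos Δλ) = 115.66°
Δθ = θ₂ − θ₁ = +63.9°

+63.9°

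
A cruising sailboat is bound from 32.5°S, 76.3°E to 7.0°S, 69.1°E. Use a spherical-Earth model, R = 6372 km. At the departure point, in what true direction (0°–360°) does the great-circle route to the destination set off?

θ = atan2( sin Δλ·cos φ₂ ,  cos φ₁ sin φ₂ − sin φ₁ cos φ₂ cos Δλ )
  = atan2(-0.1244, +0.4263) = 343.73°

343.7°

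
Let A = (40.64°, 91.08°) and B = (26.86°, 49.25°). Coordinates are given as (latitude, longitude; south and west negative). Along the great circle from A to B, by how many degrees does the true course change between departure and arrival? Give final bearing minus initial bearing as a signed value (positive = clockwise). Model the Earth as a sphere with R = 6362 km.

Initial bearing θ₁ = atan2(sin Δλ cos φ₂, cos φ₁ sin φ₂ − sin φ₁ cos φ₂ cos Δλ) = 261.39°
Final bearing θ₂ = (initial bearing from the destination back to the start) + 180° = 237.25°
Δθ = θ₂ − θ₁ = -24.1°

-24.1°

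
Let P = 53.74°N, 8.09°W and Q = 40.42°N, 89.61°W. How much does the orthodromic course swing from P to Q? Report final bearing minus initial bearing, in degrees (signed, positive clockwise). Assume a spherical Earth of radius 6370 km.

At departure: θ₁ = atan2(sin Δλ cos φ₂, cos φ₁ sin φ₂ − sin φ₁ cos φ₂ cos Δλ) = 291.26°
At arrival: θ₂ = atan2(sin Δλ cos φ₁, −cos φ₂ sin φ₁ + sin φ₂ cos φ₁ cos Δλ) = 226.39°
Δθ = θ₂ − θ₁ = -64.9°

-64.9°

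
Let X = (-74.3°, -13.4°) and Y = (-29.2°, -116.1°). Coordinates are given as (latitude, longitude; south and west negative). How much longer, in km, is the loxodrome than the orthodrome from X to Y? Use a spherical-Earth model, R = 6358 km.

716 km

Great circle: cos σ = sin φ₁ sin φ₂ + cos φ₁ cos φ₂ cos Δλ,  σ = 1.1399 rad → d_gc = 7247.2 km
Rhumb line: Δψ = +1.4482, q = Δφ/Δψ = 0.5435, d_rh = R√(Δφ²+q²Δλ²) = 7963.5 km
Excess = 7963.5 − 7247.2 = 716.3 ≈ 716 km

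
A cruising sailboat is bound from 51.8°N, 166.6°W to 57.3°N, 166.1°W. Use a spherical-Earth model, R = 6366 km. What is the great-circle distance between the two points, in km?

Haversine: a = sin²(Δφ/2)+cos φ₁ cos φ₂ sin²(Δλ/2) = 0.00231;  σ = 2·atan2(√a,√(1−a))
σ = 5.508° → d = Rσ = 6366·0.09613 = 612 km

612 km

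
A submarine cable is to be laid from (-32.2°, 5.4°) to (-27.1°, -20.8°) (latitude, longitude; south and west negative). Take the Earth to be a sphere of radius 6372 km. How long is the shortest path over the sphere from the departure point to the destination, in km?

cos σ = sin φ₁ sin φ₂ + cos φ₁ cos φ₂ cos Δλ
      = sin(-32.20°)sin(-27.10°) + cos(-32.20°)cos(-27.10°)cos(-26.20°) = 0.9186
σ = 23.271° → d = Rσ = 6372·0.40616 = 2588 km

2588 km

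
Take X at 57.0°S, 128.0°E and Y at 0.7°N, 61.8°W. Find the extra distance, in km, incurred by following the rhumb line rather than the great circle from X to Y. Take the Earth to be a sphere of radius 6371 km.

3090 km

Great circle: cos σ = sin φ₁ sin φ₂ + cos φ₁ cos φ₂ cos Δλ,  σ = 2.1495 rad → d_gc = 13694.1 km
Rhumb line: Δψ = +1.2289, q = Δφ/Δψ = 0.8195, d_rh = R√(Δφ²+q²Δλ²) = 16783.7 km
Excess = 16783.7 − 13694.1 = 3089.6 ≈ 3090 km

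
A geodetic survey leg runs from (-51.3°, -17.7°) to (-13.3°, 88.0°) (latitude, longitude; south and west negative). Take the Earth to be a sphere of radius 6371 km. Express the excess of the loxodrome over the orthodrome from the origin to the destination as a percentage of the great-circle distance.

5.8%

Great circle: σ = 1.5559 rad → d_gc = Rσ = 9912.7 km
Rhumb: Δφ = +0.6632, Δλ = +1.8448, Δψ = +0.8122, q = Δφ/Δψ = 0.8165 → d_rh = R√(Δφ²+q²Δλ²) = 10486.2 km
Excess = (10486.2 − 9912.7) / 9912.7 = 573.5 / 9912.7 = 5.79% ≈ 5.8%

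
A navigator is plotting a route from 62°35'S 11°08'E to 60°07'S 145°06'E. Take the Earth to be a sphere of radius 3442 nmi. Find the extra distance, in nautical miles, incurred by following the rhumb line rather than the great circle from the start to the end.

712 nmi

Great circle: cos σ = sin φ₁ sin φ₂ + cos φ₁ cos φ₂ cos Δλ,  σ = 0.9142 rad → d_gc = 3146.8 nmi
Rhumb line: Δψ = +0.0898, q = Δφ/Δψ = 0.4792, d_rh = R√(Δφ²+q²Δλ²) = 3859.2 nmi
Excess = 3859.2 − 3146.8 = 712.4 ≈ 712 nmi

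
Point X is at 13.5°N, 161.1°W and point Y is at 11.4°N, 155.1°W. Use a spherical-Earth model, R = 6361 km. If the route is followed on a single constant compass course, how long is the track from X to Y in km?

691 km

Rhumb course C = atan2(Δλ, Δψ) with Δψ = ln[tan(π/4+φ₂/2)/tan(π/4+φ₁/2)] = -0.0375, Δλ = +0.1047 → C = 109.72°
d = R·|Δφ| / |cos C| = 6361·0.03665 / 0.33743 = 691 km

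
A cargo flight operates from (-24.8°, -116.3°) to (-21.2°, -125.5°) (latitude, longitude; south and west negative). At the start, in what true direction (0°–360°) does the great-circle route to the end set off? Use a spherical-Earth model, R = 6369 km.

θ = atan2( sin Δλ·cos φ₂ ,  cos φ₁ sin φ₂ − sin φ₁ cos φ₂ cos Δλ )
  = atan2(-0.1491, +0.0578) = 291.18°

291.2°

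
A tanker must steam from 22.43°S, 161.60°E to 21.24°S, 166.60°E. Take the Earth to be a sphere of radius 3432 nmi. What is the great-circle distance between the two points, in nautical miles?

Haversine: a = sin²(Δφ/2)+cos φ₁ cos φ₂ sin²(Δλ/2) = 0.00175;  σ = 2·atan2(√a,√(1−a))
σ = 4.791° → d = Rσ = 3432·0.08362 = 287 nmi

287 nmi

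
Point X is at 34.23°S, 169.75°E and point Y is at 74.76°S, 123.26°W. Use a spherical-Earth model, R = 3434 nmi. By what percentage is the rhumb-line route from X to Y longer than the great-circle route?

Great circle: σ = 0.8922 rad → d_gc = Rσ = 3063.9 nmi
Rhumb: Δφ = -0.7074, Δλ = +1.1692, Δψ = -1.3750, q = Δφ/Δψ = 0.5145 → d_rh = R√(Δφ²+q²Δλ²) = 3188.6 nmi
Excess = (3188.6 − 3063.9) / 3063.9 = 124.7 / 3063.9 = 4.07% ≈ 4.1%

4.1%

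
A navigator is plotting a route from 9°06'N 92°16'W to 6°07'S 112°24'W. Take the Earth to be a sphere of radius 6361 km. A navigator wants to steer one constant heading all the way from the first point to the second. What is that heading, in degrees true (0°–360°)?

232.8°

Meridional parts: M(φ₁)=+0.1595, M(φ₂)=-0.1070 → ΔM = -0.2665;  Δλ = -0.3514 rad
tan C = Δλ / ΔM = +1.3188 → C = 232.83°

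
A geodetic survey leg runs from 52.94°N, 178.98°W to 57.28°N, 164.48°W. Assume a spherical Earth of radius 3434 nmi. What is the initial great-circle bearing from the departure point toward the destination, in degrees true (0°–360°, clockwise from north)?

θ = atan2( sin Δλ·cos φ₂ ,  cos φ₁ sin φ₂ − sin φ₁ cos φ₂ cos Δλ )
  = atan2(+0.1353, +0.0894) = 56.55°

56.5°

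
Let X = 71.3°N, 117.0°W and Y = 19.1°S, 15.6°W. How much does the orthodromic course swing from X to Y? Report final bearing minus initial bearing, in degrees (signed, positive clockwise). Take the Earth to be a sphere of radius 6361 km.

+74.7°

Initial bearing θ₁ = atan2(sin Δλ cos φ₂, cos φ₁ sin φ₂ − sin φ₁ cos φ₂ cos Δλ) = 85.56°
Final bearing θ₂ = (initial bearing from the destination back to the start) + 180° = 160.23°
Δθ = θ₂ − θ₁ = +74.7°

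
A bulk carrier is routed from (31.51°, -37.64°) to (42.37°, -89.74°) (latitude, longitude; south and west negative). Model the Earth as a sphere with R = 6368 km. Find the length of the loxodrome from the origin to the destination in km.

Δψ = ln[tan(π/4+φ₂/2)/tan(π/4+φ₁/2)] = +0.2379;  Δφ = +0.1895 rad,  Δλ = -0.9093 rad
q = Δφ/Δψ = 0.7967
d = R·√(Δφ² + q²Δλ²) = 6368·0.74885 = 4769 km

4769 km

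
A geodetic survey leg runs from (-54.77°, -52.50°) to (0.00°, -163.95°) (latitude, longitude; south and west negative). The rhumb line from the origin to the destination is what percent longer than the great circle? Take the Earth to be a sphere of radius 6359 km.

Great circle: σ = 1.7833 rad → d_gc = Rσ = 11340.3 km
Rhumb: Δφ = +0.9559, Δλ = -1.9452, Δψ = +1.1473, q = Δφ/Δψ = 0.8332 → d_rh = R√(Δφ²+q²Δλ²) = 11965.4 km
Excess = (11965.4 − 11340.3) / 11340.3 = 625.1 / 11340.3 = 5.51% ≈ 5.5%

5.5%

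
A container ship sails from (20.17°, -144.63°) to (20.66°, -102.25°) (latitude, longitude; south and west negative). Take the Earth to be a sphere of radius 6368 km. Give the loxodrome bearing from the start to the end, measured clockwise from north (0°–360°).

89.3°

Δψ = ln[tan(π/4+φ₂/2)/tan(π/4+φ₁/2)] = +0.0091
Δλ = +0.7397 rad (taken the short way round)
course = atan2(Δλ, Δψ) = 89.29°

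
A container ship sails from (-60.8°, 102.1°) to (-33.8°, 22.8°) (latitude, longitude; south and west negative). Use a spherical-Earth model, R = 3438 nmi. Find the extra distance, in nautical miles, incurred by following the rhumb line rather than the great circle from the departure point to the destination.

166 nmi

Great circle: cos σ = sin φ₁ sin φ₂ + cos φ₁ cos φ₂ cos Δλ,  σ = 0.9754 rad → d_gc = 3353.3 nmi
Rhumb line: Δψ = +0.7178, q = Δφ/Δψ = 0.6565, d_rh = R√(Δφ²+q²Δλ²) = 3519.1 nmi
Excess = 3519.1 − 3353.3 = 165.8 ≈ 166 nmi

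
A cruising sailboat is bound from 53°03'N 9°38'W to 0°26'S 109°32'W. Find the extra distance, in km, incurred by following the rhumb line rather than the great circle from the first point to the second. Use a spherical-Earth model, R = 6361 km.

411 km

Great circle: cos σ = sin φ₁ sin φ₂ + cos φ₁ cos φ₂ cos Δλ,  σ = 1.6804 rad → d_gc = 10689.1 km
Rhumb line: Δψ = -1.1038, q = Δφ/Δψ = 0.8456, d_rh = R√(Δφ²+q²Δλ²) = 11100.5 km
Excess = 11100.5 − 10689.1 = 411.4 ≈ 411 km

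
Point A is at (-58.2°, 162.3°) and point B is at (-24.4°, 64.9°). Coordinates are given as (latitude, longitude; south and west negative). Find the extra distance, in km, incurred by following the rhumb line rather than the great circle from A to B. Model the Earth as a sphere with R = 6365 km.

543 km

Great circle: cos σ = sin φ₁ sin φ₂ + cos φ₁ cos φ₂ cos Δλ,  σ = 1.2773 rad → d_gc = 8130.1 km
Rhumb line: Δψ = +0.8164, q = Δφ/Δψ = 0.7226, d_rh = R√(Δφ²+q²Δλ²) = 8673.3 km
Excess = 8673.3 − 8130.1 = 543.2 ≈ 543 km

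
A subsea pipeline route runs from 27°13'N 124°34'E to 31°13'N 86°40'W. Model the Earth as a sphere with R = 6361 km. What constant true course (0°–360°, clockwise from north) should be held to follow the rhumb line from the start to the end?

Meridional parts: M(φ₁)=+0.4940, M(φ₂)=+0.5740 → ΔM = +0.0800;  Δλ = +2.5965 rad
tan C = Δλ / ΔM = +32.4494 → C = 88.23°

88.2°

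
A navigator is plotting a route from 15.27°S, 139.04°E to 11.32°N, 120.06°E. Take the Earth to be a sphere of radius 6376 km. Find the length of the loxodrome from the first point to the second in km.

3624 km

Rhumb course C = atan2(Δλ, Δψ) with Δψ = ln[tan(π/4+φ₂/2)/tan(π/4+φ₁/2)] = +0.4686, Δλ = -0.3313 → C = 324.74°
d = R·|Δφ| / |cos C| = 6376·0.46408 / 0.81656 = 3624 km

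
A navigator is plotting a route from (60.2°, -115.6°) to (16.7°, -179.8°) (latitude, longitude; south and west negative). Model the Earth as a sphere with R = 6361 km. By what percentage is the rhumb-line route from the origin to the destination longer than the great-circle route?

Great circle: σ = 1.0967 rad → d_gc = Rσ = 6976.1 km
Rhumb: Δφ = -0.7592, Δλ = -1.1205, Δψ = -1.0283, q = Δφ/Δψ = 0.7383 → d_rh = R√(Δφ²+q²Δλ²) = 7142.6 km
Excess = (7142.6 − 6976.1) / 6976.1 = 166.5 / 6976.1 = 2.39% ≈ 2.4%

2.4%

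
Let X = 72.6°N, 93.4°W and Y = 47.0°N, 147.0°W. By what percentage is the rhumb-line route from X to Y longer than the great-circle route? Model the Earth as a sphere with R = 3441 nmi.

Great circle: σ = 0.6113 rad → d_gc = Rσ = 2103.4 nmi
Rhumb: Δφ = -0.4468, Δλ = -0.9355, Δψ = -0.9455, q = Δφ/Δψ = 0.4725 → d_rh = R√(Δφ²+q²Δλ²) = 2162.8 nmi
Excess = (2162.8 − 2103.4) / 2103.4 = 59.4 / 2103.4 = 2.82% ≈ 2.8%

2.8%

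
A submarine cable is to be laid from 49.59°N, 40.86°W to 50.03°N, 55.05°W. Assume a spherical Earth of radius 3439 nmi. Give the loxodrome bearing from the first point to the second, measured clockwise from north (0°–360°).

272.8°

Meridional parts: M(φ₁)=+0.9996, M(φ₂)=+1.0115 → ΔM = +0.0119;  Δλ = -0.2477 rad
tan C = Δλ / ΔM = -20.8115 → C = 272.75°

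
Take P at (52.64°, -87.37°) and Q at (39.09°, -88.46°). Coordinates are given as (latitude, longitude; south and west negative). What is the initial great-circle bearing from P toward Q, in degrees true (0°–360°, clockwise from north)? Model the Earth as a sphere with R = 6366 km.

183.6°

θ = atan2( sin Δλ·cos φ₂ ,  cos φ₁ sin φ₂ − sin φ₁ cos φ₂ cos Δλ )
  = atan2(-0.0148, -0.2342) = 183.61°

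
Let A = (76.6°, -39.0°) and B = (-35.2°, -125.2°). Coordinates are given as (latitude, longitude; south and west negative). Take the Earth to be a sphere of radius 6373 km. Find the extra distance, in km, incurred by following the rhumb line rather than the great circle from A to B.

410 km

Great circle: cos σ = sin φ₁ sin φ₂ + cos φ₁ cos φ₂ cos Δλ,  σ = 2.1510 rad → d_gc = 13708.3 km
Rhumb line: Δψ = -2.7986, q = Δφ/Δψ = 0.6972, d_rh = R√(Δφ²+q²Δλ²) = 14118.4 km
Excess = 14118.4 − 13708.3 = 410.1 ≈ 410 km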